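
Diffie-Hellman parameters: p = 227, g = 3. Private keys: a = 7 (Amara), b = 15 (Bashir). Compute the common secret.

Bashir sends B = g^b mod p = 3^15 mod 227.
3^1 ≡ 3 (mod 227)
3^2 = (3^1)^2 ≡ 3^2 = 9 ≡ 9 (mod 227)
3^4 = (3^2)^2 ≡ 9^2 = 81 ≡ 81 (mod 227)
3^8 = (3^4)^2 ≡ 81^2 = 6561 ≡ 205 (mod 227)
3^15 = 3^8 · 3^4 · 3^2 · 3^1 ≡ 205 · 81 · 9 · 3 ≡ 10 (mod 227).
So B = 10. Amara then computes K = B^a mod p = 10^7 mod 227.
10^1 ≡ 10 (mod 227)
10^2 = (10^1)^2 ≡ 10^2 = 100 ≡ 100 (mod 227)
10^4 = (10^2)^2 ≡ 100^2 = 10000 ≡ 12 (mod 227)
10^7 = 10^4 · 10^2 · 10^1 ≡ 12 · 100 · 10 ≡ 196 (mod 227).

196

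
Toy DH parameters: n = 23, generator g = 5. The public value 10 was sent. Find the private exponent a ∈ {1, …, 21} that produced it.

Try successive powers of 5 modulo 23:
5^1 ≡ 5
5^2 ≡ 2
5^3 ≡ 10
Found: a = 3.

3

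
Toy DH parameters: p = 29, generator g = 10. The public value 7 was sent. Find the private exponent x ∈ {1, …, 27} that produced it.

20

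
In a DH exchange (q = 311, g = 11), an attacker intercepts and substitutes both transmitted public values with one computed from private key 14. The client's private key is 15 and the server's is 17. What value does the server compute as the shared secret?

The server receives an attacker's public value M = 11^14 mod 311 instead of the honest one.
11^1 ≡ 11 (mod 311)
11^2 = (11^1)^2 ≡ 11^2 = 121 ≡ 121 (mod 311)
11^4 = (11^2)^2 ≡ 121^2 = 14641 ≡ 24 (mod 311)
11^8 = (11^4)^2 ≡ 24^2 = 576 ≡ 265 (mod 311)
11^14 = 11^8 · 11^4 · 11^2 ≡ 265 · 24 · 121 ≡ 146 (mod 311).
So M = 146. The server computes K = M^17 mod 311.
146^1 ≡ 146 (mod 311)
146^2 = (146^1)^2 ≡ 146^2 = 21316 ≡ 168 (mod 311)
146^4 = (146^2)^2 ≡ 168^2 = 28224 ≡ 234 (mod 311)
146^8 = (146^4)^2 ≡ 234^2 = 54756 ≡ 20 (mod 311)
146^16 = (146^8)^2 ≡ 20^2 = 400 ≡ 89 (mod 311)
146^17 = 146^16 · 146^1 ≡ 89 · 146 ≡ 243 (mod 311).

243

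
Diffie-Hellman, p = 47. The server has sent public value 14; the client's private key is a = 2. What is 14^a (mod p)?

Shared key K = 14^2 mod 47.
14^1 ≡ 14 (mod 47)
14^2 = (14^1)^2 ≡ 14^2 = 196 ≡ 8 (mod 47)

8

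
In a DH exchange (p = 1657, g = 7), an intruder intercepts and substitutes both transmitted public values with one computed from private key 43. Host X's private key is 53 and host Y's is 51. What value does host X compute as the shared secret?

Host X receives an intruder's public value M = 7^43 mod 1657 instead of the honest one.
7^1 ≡ 7 (mod 1657)
7^2 = (7^1)^2 ≡ 7^2 = 49 ≡ 49 (mod 1657)
7^4 = (7^2)^2 ≡ 49^2 = 2401 ≡ 744 (mod 1657)
7^8 = (7^4)^2 ≡ 744^2 = 553536 ≡ 98 (mod 1657)
7^16 = (7^8)^2 ≡ 98^2 = 9604 ≡ 1319 (mod 1657)
7^32 = (7^16)^2 ≡ 1319^2 = 1739761 ≡ 1568 (mod 1657)
7^43 = 7^32 · 7^8 · 7^2 · 7^1 ≡ 1568 · 98 · 49 · 7 ≡ 896 (mod 1657).
So M = 896. Host X computes K = M^53 mod 1657.
896^1 ≡ 896 (mod 1657)
896^2 = (896^1)^2 ≡ 896^2 = 802816 ≡ 828 (mod 1657)
896^4 = (896^2)^2 ≡ 828^2 = 685584 ≡ 1243 (mod 1657)
896^8 = (896^4)^2 ≡ 1243^2 = 1545049 ≡ 725 (mod 1657)
896^16 = (896^8)^2 ≡ 725^2 = 525625 ≡ 356 (mod 1657)
896^32 = (896^16)^2 ≡ 356^2 = 126736 ≡ 804 (mod 1657)
896^53 = 896^32 · 896^16 · 896^4 · 896^1 ≡ 804 · 356 · 1243 · 896 ≡ 1532 (mod 1657).

1532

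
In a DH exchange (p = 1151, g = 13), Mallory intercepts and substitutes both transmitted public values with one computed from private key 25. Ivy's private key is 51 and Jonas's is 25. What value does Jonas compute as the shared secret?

214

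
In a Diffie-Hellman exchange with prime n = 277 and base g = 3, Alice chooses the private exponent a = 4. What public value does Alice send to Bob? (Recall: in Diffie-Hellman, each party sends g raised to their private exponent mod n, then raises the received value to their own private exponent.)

81

Public value = 3^4 mod 277.
3^1 ≡ 3 (mod 277)
3^2 = (3^1)^2 ≡ 3^2 = 9 ≡ 9 (mod 277)
3^4 = (3^2)^2 ≡ 9^2 = 81 ≡ 81 (mod 277)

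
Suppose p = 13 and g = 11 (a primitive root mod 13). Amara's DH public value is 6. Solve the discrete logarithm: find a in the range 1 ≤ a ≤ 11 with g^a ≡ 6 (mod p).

Try successive powers of 11 modulo 13:
11^1 ≡ 11
11^2 ≡ 4
11^3 ≡ 5
11^4 ≡ 3
11^5 ≡ 7
11^6 ≡ 12
11^7 ≡ 2
11^8 ≡ 9
11^9 ≡ 8
11^10 ≡ 10
11^11 ≡ 6
Found: a = 11.

11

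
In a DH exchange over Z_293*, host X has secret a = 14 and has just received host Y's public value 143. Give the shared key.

124

Shared key K = 143^14 mod 293.
143^1 ≡ 143 (mod 293)
143^2 = (143^1)^2 ≡ 143^2 = 20449 ≡ 232 (mod 293)
143^4 = (143^2)^2 ≡ 232^2 = 53824 ≡ 205 (mod 293)
143^8 = (143^4)^2 ≡ 205^2 = 42025 ≡ 126 (mod 293)
143^14 = 143^8 · 143^4 · 143^2 ≡ 126 · 205 · 232 ≡ 124 (mod 293).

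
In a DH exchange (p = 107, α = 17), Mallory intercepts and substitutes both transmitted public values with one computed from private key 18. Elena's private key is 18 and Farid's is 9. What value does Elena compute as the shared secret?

81

Elena receives Mallory's public value M = 17^18 mod 107 instead of the honest one.
17^1 ≡ 17 (mod 107)
17^2 = (17^1)^2 ≡ 17^2 = 289 ≡ 75 (mod 107)
17^4 = (17^2)^2 ≡ 75^2 = 5625 ≡ 61 (mod 107)
17^8 = (17^4)^2 ≡ 61^2 = 3721 ≡ 83 (mod 107)
17^16 = (17^8)^2 ≡ 83^2 = 6889 ≡ 41 (mod 107)
17^18 = 17^16 · 17^2 ≡ 41 · 75 ≡ 79 (mod 107).
So M = 79. Elena computes K = M^18 mod 107.
79^1 ≡ 79 (mod 107)
79^2 = (79^1)^2 ≡ 79^2 = 6241 ≡ 35 (mod 107)
79^4 = (79^2)^2 ≡ 35^2 = 1225 ≡ 48 (mod 107)
79^8 = (79^4)^2 ≡ 48^2 = 2304 ≡ 57 (mod 107)
79^16 = (79^8)^2 ≡ 57^2 = 3249 ≡ 39 (mod 107)
79^18 = 79^16 · 79^2 ≡ 39 · 35 ≡ 81 (mod 107).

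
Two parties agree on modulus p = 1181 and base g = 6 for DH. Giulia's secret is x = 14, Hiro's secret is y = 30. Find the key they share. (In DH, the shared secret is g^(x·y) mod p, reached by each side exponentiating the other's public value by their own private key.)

Giulia sends A = g^x mod p = 6^14 mod 1181.
6^1 ≡ 6 (mod 1181)
6^2 = (6^1)^2 ≡ 6^2 = 36 ≡ 36 (mod 1181)
6^4 = (6^2)^2 ≡ 36^2 = 1296 ≡ 115 (mod 1181)
6^8 = (6^4)^2 ≡ 115^2 = 13225 ≡ 234 (mod 1181)
6^14 = 6^8 · 6^4 · 6^2 ≡ 234 · 115 · 36 ≡ 340 (mod 1181).
So A = 340. Hiro then computes K = A^y mod p = 340^30 mod 1181.
340^1 ≡ 340 (mod 1181)
340^2 = (340^1)^2 ≡ 340^2 = 115600 ≡ 1043 (mod 1181)
340^4 = (340^2)^2 ≡ 1043^2 = 1087849 ≡ 148 (mod 1181)
340^8 = (340^4)^2 ≡ 148^2 = 21904 ≡ 646 (mod 1181)
340^16 = (340^8)^2 ≡ 646^2 = 417316 ≡ 423 (mod 1181)
340^30 = 340^16 · 340^8 · 340^4 · 340^2 ≡ 423 · 646 · 148 · 1043 ≡ 783 (mod 1181).

783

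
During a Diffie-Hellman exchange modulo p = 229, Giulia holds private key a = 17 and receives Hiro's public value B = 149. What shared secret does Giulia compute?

Shared key K = 149^17 mod 229.
149^1 ≡ 149 (mod 229)
149^2 = (149^1)^2 ≡ 149^2 = 22201 ≡ 217 (mod 229)
149^4 = (149^2)^2 ≡ 217^2 = 47089 ≡ 144 (mod 229)
149^8 = (149^4)^2 ≡ 144^2 = 20736 ≡ 126 (mod 229)
149^16 = (149^8)^2 ≡ 126^2 = 15876 ≡ 75 (mod 229)
149^17 = 149^16 · 149^1 ≡ 75 · 149 ≡ 183 (mod 229).

183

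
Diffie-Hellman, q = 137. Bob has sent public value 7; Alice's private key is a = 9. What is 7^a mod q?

120

Shared key K = 7^9 mod 137.
7^1 ≡ 7 (mod 137)
7^2 = (7^1)^2 ≡ 7^2 = 49 ≡ 49 (mod 137)
7^4 = (7^2)^2 ≡ 49^2 = 2401 ≡ 72 (mod 137)
7^8 = (7^4)^2 ≡ 72^2 = 5184 ≡ 115 (mod 137)
7^9 = 7^8 · 7^1 ≡ 115 · 7 ≡ 120 (mod 137).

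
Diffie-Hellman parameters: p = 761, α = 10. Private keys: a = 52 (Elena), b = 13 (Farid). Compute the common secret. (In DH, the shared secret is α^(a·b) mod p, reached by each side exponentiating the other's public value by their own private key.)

423

Elena sends A = α^a mod p = 10^52 mod 761.
10^1 ≡ 10 (mod 761)
10^2 = (10^1)^2 ≡ 10^2 = 100 ≡ 100 (mod 761)
10^4 = (10^2)^2 ≡ 100^2 = 10000 ≡ 107 (mod 761)
10^8 = (10^4)^2 ≡ 107^2 = 11449 ≡ 34 (mod 761)
10^16 = (10^8)^2 ≡ 34^2 = 1156 ≡ 395 (mod 761)
10^32 = (10^16)^2 ≡ 395^2 = 156025 ≡ 20 (mod 761)
10^52 = 10^32 · 10^16 · 10^4 ≡ 20 · 395 · 107 ≡ 590 (mod 761).
So A = 590. Farid then computes K = A^b mod p = 590^13 mod 761.
590^1 ≡ 590 (mod 761)
590^2 = (590^1)^2 ≡ 590^2 = 348100 ≡ 323 (mod 761)
590^4 = (590^2)^2 ≡ 323^2 = 104329 ≡ 72 (mod 761)
590^8 = (590^4)^2 ≡ 72^2 = 5184 ≡ 618 (mod 761)
590^13 = 590^8 · 590^4 · 590^1 ≡ 618 · 72 · 590 ≡ 423 (mod 761).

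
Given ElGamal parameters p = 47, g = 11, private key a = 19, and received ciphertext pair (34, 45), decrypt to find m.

30

Shared mask s = c₁^a mod p = 34^19 mod 47.
34^1 ≡ 34 (mod 47)
34^2 = (34^1)^2 ≡ 34^2 = 1156 ≡ 28 (mod 47)
34^4 = (34^2)^2 ≡ 28^2 = 784 ≡ 32 (mod 47)
34^8 = (34^4)^2 ≡ 32^2 = 1024 ≡ 37 (mod 47)
34^16 = (34^8)^2 ≡ 37^2 = 1369 ≡ 6 (mod 47)
34^19 = 34^16 · 34^2 · 34^1 ≡ 6 · 28 · 34 ≡ 25 (mod 47).
So s = 25; s⁻¹ ≡ 32 (mod 47).
m = c₂ · s⁻¹ mod 47 = 45 · 32 mod 47 = 30.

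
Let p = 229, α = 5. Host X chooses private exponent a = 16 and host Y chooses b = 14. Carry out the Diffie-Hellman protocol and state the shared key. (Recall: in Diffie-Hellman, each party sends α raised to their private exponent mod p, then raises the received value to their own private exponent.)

48

Host Y sends B = α^b mod p = 5^14 mod 229.
5^1 ≡ 5 (mod 229)
5^2 = (5^1)^2 ≡ 5^2 = 25 ≡ 25 (mod 229)
5^4 = (5^2)^2 ≡ 25^2 = 625 ≡ 167 (mod 229)
5^8 = (5^4)^2 ≡ 167^2 = 27889 ≡ 180 (mod 229)
5^14 = 5^8 · 5^4 · 5^2 ≡ 180 · 167 · 25 ≡ 151 (mod 229).
So B = 151. Host X then computes K = B^a mod p = 151^16 mod 229.
151^1 ≡ 151 (mod 229)
151^2 = (151^1)^2 ≡ 151^2 = 22801 ≡ 130 (mod 229)
151^4 = (151^2)^2 ≡ 130^2 = 16900 ≡ 183 (mod 229)
151^8 = (151^4)^2 ≡ 183^2 = 33489 ≡ 55 (mod 229)
151^16 = (151^8)^2 ≡ 55^2 = 3025 ≡ 48 (mod 229)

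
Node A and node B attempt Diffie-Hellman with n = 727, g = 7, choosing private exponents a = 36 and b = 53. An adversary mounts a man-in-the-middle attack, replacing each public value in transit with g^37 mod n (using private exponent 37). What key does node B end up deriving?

433

Node B receives an adversary's public value M = 7^37 mod 727 instead of the honest one.
7^1 ≡ 7 (mod 727)
7^2 = (7^1)^2 ≡ 7^2 = 49 ≡ 49 (mod 727)
7^4 = (7^2)^2 ≡ 49^2 = 2401 ≡ 220 (mod 727)
7^8 = (7^4)^2 ≡ 220^2 = 48400 ≡ 418 (mod 727)
7^16 = (7^8)^2 ≡ 418^2 = 174724 ≡ 244 (mod 727)
7^32 = (7^16)^2 ≡ 244^2 = 59536 ≡ 649 (mod 727)
7^37 = 7^32 · 7^4 · 7^1 ≡ 649 · 220 · 7 ≡ 562 (mod 727).
So M = 562. Node B computes K = M^53 mod 727.
562^1 ≡ 562 (mod 727)
562^2 = (562^1)^2 ≡ 562^2 = 315844 ≡ 326 (mod 727)
562^4 = (562^2)^2 ≡ 326^2 = 106276 ≡ 134 (mod 727)
562^8 = (562^4)^2 ≡ 134^2 = 17956 ≡ 508 (mod 727)
562^16 = (562^8)^2 ≡ 508^2 = 258064 ≡ 706 (mod 727)
562^32 = (562^16)^2 ≡ 706^2 = 498436 ≡ 441 (mod 727)
562^53 = 562^32 · 562^16 · 562^4 · 562^1 ≡ 441 · 706 · 134 · 562 ≡ 433 (mod 727).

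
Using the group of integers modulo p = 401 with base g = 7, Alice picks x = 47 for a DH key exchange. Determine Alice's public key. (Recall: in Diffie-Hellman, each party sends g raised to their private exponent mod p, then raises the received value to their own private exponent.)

Public value = 7^47 mod 401.
7^1 ≡ 7 (mod 401)
7^2 = (7^1)^2 ≡ 7^2 = 49 ≡ 49 (mod 401)
7^4 = (7^2)^2 ≡ 49^2 = 2401 ≡ 396 (mod 401)
7^8 = (7^4)^2 ≡ 396^2 = 156816 ≡ 25 (mod 401)
7^16 = (7^8)^2 ≡ 25^2 = 625 ≡ 224 (mod 401)
7^32 = (7^16)^2 ≡ 224^2 = 50176 ≡ 51 (mod 401)
7^47 = 7^32 · 7^8 · 7^4 · 7^2 · 7^1 ≡ 51 · 25 · 396 · 49 · 7 ≡ 28 (mod 401).

28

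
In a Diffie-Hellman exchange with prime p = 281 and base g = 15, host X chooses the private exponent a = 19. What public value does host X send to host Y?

Public value = 15^19 (mod 281).
15^1 ≡ 15 (mod 281)
15^2 = (15^1)^2 ≡ 15^2 = 225 ≡ 225 (mod 281)
15^4 = (15^2)^2 ≡ 225^2 = 50625 ≡ 45 (mod 281)
15^8 = (15^4)^2 ≡ 45^2 = 2025 ≡ 58 (mod 281)
15^16 = (15^8)^2 ≡ 58^2 = 3364 ≡ 273 (mod 281)
15^19 = 15^16 · 15^2 · 15^1 ≡ 273 · 225 · 15 ≡ 257 (mod 281).

257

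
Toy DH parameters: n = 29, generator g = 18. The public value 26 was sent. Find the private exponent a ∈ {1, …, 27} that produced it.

Try successive powers of 18 modulo 29:
18^1 ≡ 18
18^2 ≡ 5
18^3 ≡ 3
18^4 ≡ 25
18^5 ≡ 15
18^6 ≡ 9
18^7 ≡ 17
18^8 ≡ 16
18^9 ≡ 27
18^10 ≡ 22
18^11 ≡ 19
18^12 ≡ 23
18^13 ≡ 8
18^14 ≡ 28
18^15 ≡ 11
18^16 ≡ 24
18^17 ≡ 26
Found: a = 17.

17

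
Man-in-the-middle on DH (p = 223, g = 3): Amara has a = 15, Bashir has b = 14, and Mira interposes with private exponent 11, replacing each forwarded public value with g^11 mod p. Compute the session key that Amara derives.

207

Amara receives Mira's public value M = 3^11 mod 223 instead of the honest one.
3^1 ≡ 3 (mod 223)
3^2 = (3^1)^2 ≡ 3^2 = 9 ≡ 9 (mod 223)
3^4 = (3^2)^2 ≡ 9^2 = 81 ≡ 81 (mod 223)
3^8 = (3^4)^2 ≡ 81^2 = 6561 ≡ 94 (mod 223)
3^11 = 3^8 · 3^2 · 3^1 ≡ 94 · 9 · 3 ≡ 85 (mod 223).
So M = 85. Amara computes K = M^15 mod 223.
85^1 ≡ 85 (mod 223)
85^2 = (85^1)^2 ≡ 85^2 = 7225 ≡ 89 (mod 223)
85^4 = (85^2)^2 ≡ 89^2 = 7921 ≡ 116 (mod 223)
85^8 = (85^4)^2 ≡ 116^2 = 13456 ≡ 76 (mod 223)
85^15 = 85^8 · 85^4 · 85^2 · 85^1 ≡ 76 · 116 · 89 · 85 ≡ 207 (mod 223).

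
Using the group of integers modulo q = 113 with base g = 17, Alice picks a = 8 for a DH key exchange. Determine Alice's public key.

Public value = 17^8 (mod 113).
17^1 ≡ 17 (mod 113)
17^2 = (17^1)^2 ≡ 17^2 = 289 ≡ 63 (mod 113)
17^4 = (17^2)^2 ≡ 63^2 = 3969 ≡ 14 (mod 113)
17^8 = (17^4)^2 ≡ 14^2 = 196 ≡ 83 (mod 113)

83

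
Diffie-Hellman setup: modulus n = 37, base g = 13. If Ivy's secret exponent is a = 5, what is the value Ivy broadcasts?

35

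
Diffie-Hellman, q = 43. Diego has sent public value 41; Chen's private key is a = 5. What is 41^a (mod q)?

Shared key K = 41^5 mod 43.
41^1 ≡ 41 (mod 43)
41^2 = (41^1)^2 ≡ 41^2 = 1681 ≡ 4 (mod 43)
41^4 = (41^2)^2 ≡ 4^2 = 16 ≡ 16 (mod 43)
41^5 = 41^4 · 41^1 ≡ 16 · 41 ≡ 11 (mod 43).

11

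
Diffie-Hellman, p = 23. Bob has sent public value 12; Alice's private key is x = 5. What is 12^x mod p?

18

Shared key K = 12^5 mod 23.
12^1 ≡ 12 (mod 23)
12^2 = (12^1)^2 ≡ 12^2 = 144 ≡ 6 (mod 23)
12^4 = (12^2)^2 ≡ 6^2 = 36 ≡ 13 (mod 23)
12^5 = 12^4 · 12^1 ≡ 13 · 12 ≡ 18 (mod 23).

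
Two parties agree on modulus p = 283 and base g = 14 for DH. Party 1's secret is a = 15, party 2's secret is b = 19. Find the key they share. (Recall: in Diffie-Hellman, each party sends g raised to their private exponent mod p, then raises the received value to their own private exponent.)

Party 1 sends A = g^a mod p = 14^15 mod 283.
14^1 ≡ 14 (mod 283)
14^2 = (14^1)^2 ≡ 14^2 = 196 ≡ 196 (mod 283)
14^4 = (14^2)^2 ≡ 196^2 = 38416 ≡ 211 (mod 283)
14^8 = (14^4)^2 ≡ 211^2 = 44521 ≡ 90 (mod 283)
14^15 = 14^8 · 14^4 · 14^2 · 14^1 ≡ 90 · 211 · 196 · 14 ≡ 53 (mod 283).
So A = 53. Party 2 then computes K = A^b mod p = 53^19 mod 283.
53^1 ≡ 53 (mod 283)
53^2 = (53^1)^2 ≡ 53^2 = 2809 ≡ 262 (mod 283)
53^4 = (53^2)^2 ≡ 262^2 = 68644 ≡ 158 (mod 283)
53^8 = (53^4)^2 ≡ 158^2 = 24964 ≡ 60 (mod 283)
53^16 = (53^8)^2 ≡ 60^2 = 3600 ≡ 204 (mod 283)
53^19 = 53^16 · 53^2 · 53^1 ≡ 204 · 262 · 53 ≡ 197 (mod 283).

197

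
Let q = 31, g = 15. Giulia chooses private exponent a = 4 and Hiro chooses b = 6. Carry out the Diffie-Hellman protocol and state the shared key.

Hiro sends B = g^b mod q = 15^6 mod 31.
15^1 ≡ 15 (mod 31)
15^2 = (15^1)^2 ≡ 15^2 = 225 ≡ 8 (mod 31)
15^4 = (15^2)^2 ≡ 8^2 = 64 ≡ 2 (mod 31)
15^6 = 15^4 · 15^2 ≡ 2 · 8 ≡ 16 (mod 31).
So B = 16. Giulia then computes K = B^a mod q = 16^4 mod 31.
16^1 ≡ 16 (mod 31)
16^2 = (16^1)^2 ≡ 16^2 = 256 ≡ 8 (mod 31)
16^4 = (16^2)^2 ≡ 8^2 = 64 ≡ 2 (mod 31)

2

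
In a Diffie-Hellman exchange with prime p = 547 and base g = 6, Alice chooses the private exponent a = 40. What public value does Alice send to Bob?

545

Public value = 6^40 (mod 547).
6^1 ≡ 6 (mod 547)
6^2 = (6^1)^2 ≡ 6^2 = 36 ≡ 36 (mod 547)
6^4 = (6^2)^2 ≡ 36^2 = 1296 ≡ 202 (mod 547)
6^8 = (6^4)^2 ≡ 202^2 = 40804 ≡ 326 (mod 547)
6^16 = (6^8)^2 ≡ 326^2 = 106276 ≡ 158 (mod 547)
6^32 = (6^16)^2 ≡ 158^2 = 24964 ≡ 349 (mod 547)
6^40 = 6^32 · 6^8 ≡ 349 · 326 ≡ 545 (mod 547).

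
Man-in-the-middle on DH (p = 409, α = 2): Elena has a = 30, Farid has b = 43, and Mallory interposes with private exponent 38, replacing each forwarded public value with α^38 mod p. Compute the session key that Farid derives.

4

Farid receives Mallory's public value M = 2^38 mod 409 instead of the honest one.
2^1 ≡ 2 (mod 409)
2^2 = (2^1)^2 ≡ 2^2 = 4 ≡ 4 (mod 409)
2^4 = (2^2)^2 ≡ 4^2 = 16 ≡ 16 (mod 409)
2^8 = (2^4)^2 ≡ 16^2 = 256 ≡ 256 (mod 409)
2^16 = (2^8)^2 ≡ 256^2 = 65536 ≡ 96 (mod 409)
2^32 = (2^16)^2 ≡ 96^2 = 9216 ≡ 218 (mod 409)
2^38 = 2^32 · 2^4 · 2^2 ≡ 218 · 16 · 4 ≡ 46 (mod 409).
So M = 46. Farid computes K = M^43 mod 409.
46^1 ≡ 46 (mod 409)
46^2 = (46^1)^2 ≡ 46^2 = 2116 ≡ 71 (mod 409)
46^4 = (46^2)^2 ≡ 71^2 = 5041 ≡ 133 (mod 409)
46^8 = (46^4)^2 ≡ 133^2 = 17689 ≡ 102 (mod 409)
46^16 = (46^8)^2 ≡ 102^2 = 10404 ≡ 179 (mod 409)
46^32 = (46^16)^2 ≡ 179^2 = 32041 ≡ 139 (mod 409)
46^43 = 46^32 · 46^8 · 46^2 · 46^1 ≡ 139 · 102 · 71 · 46 ≡ 4 (mod 409).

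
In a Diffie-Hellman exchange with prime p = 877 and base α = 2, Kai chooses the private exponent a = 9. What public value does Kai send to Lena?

512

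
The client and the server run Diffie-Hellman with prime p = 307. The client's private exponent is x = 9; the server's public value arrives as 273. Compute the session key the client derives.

Shared key K = 273^9 mod 307.
273^1 ≡ 273 (mod 307)
273^2 = (273^1)^2 ≡ 273^2 = 74529 ≡ 235 (mod 307)
273^4 = (273^2)^2 ≡ 235^2 = 55225 ≡ 272 (mod 307)
273^8 = (273^4)^2 ≡ 272^2 = 73984 ≡ 304 (mod 307)
273^9 = 273^8 · 273^1 ≡ 304 · 273 ≡ 102 (mod 307).

102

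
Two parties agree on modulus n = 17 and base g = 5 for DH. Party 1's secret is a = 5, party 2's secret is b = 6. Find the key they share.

Party 1 sends A = g^a mod n = 5^5 mod 17.
5^1 ≡ 5 (mod 17)
5^2 = (5^1)^2 ≡ 5^2 = 25 ≡ 8 (mod 17)
5^4 = (5^2)^2 ≡ 8^2 = 64 ≡ 13 (mod 17)
5^5 = 5^4 · 5^1 ≡ 13 · 5 ≡ 14 (mod 17).
So A = 14. Party 2 then computes K = A^b mod n = 14^6 mod 17.
14^1 ≡ 14 (mod 17)
14^2 = (14^1)^2 ≡ 14^2 = 196 ≡ 9 (mod 17)
14^4 = (14^2)^2 ≡ 9^2 = 81 ≡ 13 (mod 17)
14^6 = 14^4 · 14^2 ≡ 13 · 9 ≡ 15 (mod 17).

15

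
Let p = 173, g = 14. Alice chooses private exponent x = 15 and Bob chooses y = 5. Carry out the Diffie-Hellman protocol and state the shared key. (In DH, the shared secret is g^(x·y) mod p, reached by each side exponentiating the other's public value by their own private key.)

Bob sends B = g^y mod p = 14^5 mod 173.
14^1 ≡ 14 (mod 173)
14^2 = (14^1)^2 ≡ 14^2 = 196 ≡ 23 (mod 173)
14^4 = (14^2)^2 ≡ 23^2 = 529 ≡ 10 (mod 173)
14^5 = 14^4 · 14^1 ≡ 10 · 14 ≡ 140 (mod 173).
So B = 140. Alice then computes K = B^x mod p = 140^15 mod 173.
140^1 ≡ 140 (mod 173)
140^2 = (140^1)^2 ≡ 140^2 = 19600 ≡ 51 (mod 173)
140^4 = (140^2)^2 ≡ 51^2 = 2601 ≡ 6 (mod 173)
140^8 = (140^4)^2 ≡ 6^2 = 36 ≡ 36 (mod 173)
140^15 = 140^8 · 140^4 · 140^2 · 140^1 ≡ 36 · 6 · 51 · 140 ≡ 118 (mod 173).

118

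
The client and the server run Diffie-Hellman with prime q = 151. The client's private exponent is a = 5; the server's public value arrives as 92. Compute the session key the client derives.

Shared key K = 92^5 mod 151.
92^1 ≡ 92 (mod 151)
92^2 = (92^1)^2 ≡ 92^2 = 8464 ≡ 8 (mod 151)
92^4 = (92^2)^2 ≡ 8^2 = 64 ≡ 64 (mod 151)
92^5 = 92^4 · 92^1 ≡ 64 · 92 ≡ 150 (mod 151).

150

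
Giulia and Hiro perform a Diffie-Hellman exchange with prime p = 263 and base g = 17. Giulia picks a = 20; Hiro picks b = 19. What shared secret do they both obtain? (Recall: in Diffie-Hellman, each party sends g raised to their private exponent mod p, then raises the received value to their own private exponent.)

Giulia sends A = g^a mod p = 17^20 mod 263.
17^1 ≡ 17 (mod 263)
17^2 = (17^1)^2 ≡ 17^2 = 289 ≡ 26 (mod 263)
17^4 = (17^2)^2 ≡ 26^2 = 676 ≡ 150 (mod 263)
17^8 = (17^4)^2 ≡ 150^2 = 22500 ≡ 145 (mod 263)
17^16 = (17^8)^2 ≡ 145^2 = 21025 ≡ 248 (mod 263)
17^20 = 17^16 · 17^4 ≡ 248 · 150 ≡ 117 (mod 263).
So A = 117. Hiro then computes K = A^b mod p = 117^19 mod 263.
117^1 ≡ 117 (mod 263)
117^2 = (117^1)^2 ≡ 117^2 = 13689 ≡ 13 (mod 263)
117^4 = (117^2)^2 ≡ 13^2 = 169 ≡ 169 (mod 263)
117^8 = (117^4)^2 ≡ 169^2 = 28561 ≡ 157 (mod 263)
117^16 = (117^8)^2 ≡ 157^2 = 24649 ≡ 190 (mod 263)
117^19 = 117^16 · 117^2 · 117^1 ≡ 190 · 13 · 117 ≡ 216 (mod 263).

216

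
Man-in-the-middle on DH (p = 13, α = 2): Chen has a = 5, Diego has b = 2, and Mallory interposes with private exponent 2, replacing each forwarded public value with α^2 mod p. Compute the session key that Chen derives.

10

Chen receives Mallory's public value M = 2^2 mod 13 instead of the honest one.
2^1 ≡ 2 (mod 13)
2^2 = (2^1)^2 ≡ 2^2 = 4 ≡ 4 (mod 13)
So M = 4. Chen computes K = M^5 mod 13.
4^1 ≡ 4 (mod 13)
4^2 = (4^1)^2 ≡ 4^2 = 16 ≡ 3 (mod 13)
4^4 = (4^2)^2 ≡ 3^2 = 9 ≡ 9 (mod 13)
4^5 = 4^4 · 4^1 ≡ 9 · 4 ≡ 10 (mod 13).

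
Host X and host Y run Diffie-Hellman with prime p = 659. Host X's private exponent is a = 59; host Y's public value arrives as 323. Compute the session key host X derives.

Shared key K = 323^59 mod 659.
323^1 ≡ 323 (mod 659)
323^2 = (323^1)^2 ≡ 323^2 = 104329 ≡ 207 (mod 659)
323^4 = (323^2)^2 ≡ 207^2 = 42849 ≡ 14 (mod 659)
323^8 = (323^4)^2 ≡ 14^2 = 196 ≡ 196 (mod 659)
323^16 = (323^8)^2 ≡ 196^2 = 38416 ≡ 194 (mod 659)
323^32 = (323^16)^2 ≡ 194^2 = 37636 ≡ 73 (mod 659)
323^59 = 323^32 · 323^16 · 323^8 · 323^2 · 323^1 ≡ 73 · 194 · 196 · 207 · 323 ≡ 108 (mod 659).

108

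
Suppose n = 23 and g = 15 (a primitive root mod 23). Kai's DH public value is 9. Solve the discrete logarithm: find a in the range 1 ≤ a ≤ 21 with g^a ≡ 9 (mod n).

20

Try successive powers of 15 modulo 23:
15^1 ≡ 15
15^2 ≡ 18
15^3 ≡ 17
15^4 ≡ 2
15^5 ≡ 7
15^6 ≡ 13
15^7 ≡ 11
15^8 ≡ 4
15^9 ≡ 14
15^10 ≡ 3
15^11 ≡ 22
15^12 ≡ 8
15^13 ≡ 5
15^14 ≡ 6
15^15 ≡ 21
15^16 ≡ 16
15^17 ≡ 10
15^18 ≡ 12
15^19 ≡ 19
15^20 ≡ 9
Found: a = 20.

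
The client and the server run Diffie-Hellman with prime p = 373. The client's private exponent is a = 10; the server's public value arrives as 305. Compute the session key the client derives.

Shared key K = 305^10 mod 373.
305^1 ≡ 305 (mod 373)
305^2 = (305^1)^2 ≡ 305^2 = 93025 ≡ 148 (mod 373)
305^4 = (305^2)^2 ≡ 148^2 = 21904 ≡ 270 (mod 373)
305^8 = (305^4)^2 ≡ 270^2 = 72900 ≡ 165 (mod 373)
305^10 = 305^8 · 305^2 ≡ 165 · 148 ≡ 175 (mod 373).

175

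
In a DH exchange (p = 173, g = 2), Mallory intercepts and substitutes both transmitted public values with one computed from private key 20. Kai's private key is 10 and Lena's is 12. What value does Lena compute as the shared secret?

60

Lena receives Mallory's public value M = 2^20 mod 173 instead of the honest one.
2^1 ≡ 2 (mod 173)
2^2 = (2^1)^2 ≡ 2^2 = 4 ≡ 4 (mod 173)
2^4 = (2^2)^2 ≡ 4^2 = 16 ≡ 16 (mod 173)
2^8 = (2^4)^2 ≡ 16^2 = 256 ≡ 83 (mod 173)
2^16 = (2^8)^2 ≡ 83^2 = 6889 ≡ 142 (mod 173)
2^20 = 2^16 · 2^4 ≡ 142 · 16 ≡ 23 (mod 173).
So M = 23. Lena computes K = M^12 mod 173.
23^1 ≡ 23 (mod 173)
23^2 = (23^1)^2 ≡ 23^2 = 529 ≡ 10 (mod 173)
23^4 = (23^2)^2 ≡ 10^2 = 100 ≡ 100 (mod 173)
23^8 = (23^4)^2 ≡ 100^2 = 10000 ≡ 139 (mod 173)
23^12 = 23^8 · 23^4 ≡ 139 · 100 ≡ 60 (mod 173).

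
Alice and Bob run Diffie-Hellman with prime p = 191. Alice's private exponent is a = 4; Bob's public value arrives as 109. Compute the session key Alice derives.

Shared key K = 109^4 mod 191.
109^1 ≡ 109 (mod 191)
109^2 = (109^1)^2 ≡ 109^2 = 11881 ≡ 39 (mod 191)
109^4 = (109^2)^2 ≡ 39^2 = 1521 ≡ 184 (mod 191)

184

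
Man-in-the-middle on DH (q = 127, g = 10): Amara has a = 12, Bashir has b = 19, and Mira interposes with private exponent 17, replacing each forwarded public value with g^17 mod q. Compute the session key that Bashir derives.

54

Bashir receives Mira's public value M = 10^17 mod 127 instead of the honest one.
10^1 ≡ 10 (mod 127)
10^2 = (10^1)^2 ≡ 10^2 = 100 ≡ 100 (mod 127)
10^4 = (10^2)^2 ≡ 100^2 = 10000 ≡ 94 (mod 127)
10^8 = (10^4)^2 ≡ 94^2 = 8836 ≡ 73 (mod 127)
10^16 = (10^8)^2 ≡ 73^2 = 5329 ≡ 122 (mod 127)
10^17 = 10^16 · 10^1 ≡ 122 · 10 ≡ 77 (mod 127).
So M = 77. Bashir computes K = M^19 mod 127.
77^1 ≡ 77 (mod 127)
77^2 = (77^1)^2 ≡ 77^2 = 5929 ≡ 87 (mod 127)
77^4 = (77^2)^2 ≡ 87^2 = 7569 ≡ 76 (mod 127)
77^8 = (77^4)^2 ≡ 76^2 = 5776 ≡ 61 (mod 127)
77^16 = (77^8)^2 ≡ 61^2 = 3721 ≡ 38 (mod 127)
77^19 = 77^16 · 77^2 · 77^1 ≡ 38 · 87 · 77 ≡ 54 (mod 127).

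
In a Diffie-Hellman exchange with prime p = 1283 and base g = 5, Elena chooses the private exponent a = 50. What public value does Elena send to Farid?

Public value = 5^50 (mod 1283).
5^1 ≡ 5 (mod 1283)
5^2 = (5^1)^2 ≡ 5^2 = 25 ≡ 25 (mod 1283)
5^4 = (5^2)^2 ≡ 25^2 = 625 ≡ 625 (mod 1283)
5^8 = (5^4)^2 ≡ 625^2 = 390625 ≡ 593 (mod 1283)
5^16 = (5^8)^2 ≡ 593^2 = 351649 ≡ 107 (mod 1283)
5^32 = (5^16)^2 ≡ 107^2 = 11449 ≡ 1185 (mod 1283)
5^50 = 5^32 · 5^16 · 5^2 ≡ 1185 · 107 · 25 ≡ 865 (mod 1283).

865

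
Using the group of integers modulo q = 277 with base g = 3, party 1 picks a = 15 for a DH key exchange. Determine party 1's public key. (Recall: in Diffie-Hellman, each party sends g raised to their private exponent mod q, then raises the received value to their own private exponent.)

30

Public value = 3^15 (mod 277).
3^1 ≡ 3 (mod 277)
3^2 = (3^1)^2 ≡ 3^2 = 9 ≡ 9 (mod 277)
3^4 = (3^2)^2 ≡ 9^2 = 81 ≡ 81 (mod 277)
3^8 = (3^4)^2 ≡ 81^2 = 6561 ≡ 190 (mod 277)
3^15 = 3^8 · 3^4 · 3^2 · 3^1 ≡ 190 · 81 · 9 · 3 ≡ 30 (mod 277).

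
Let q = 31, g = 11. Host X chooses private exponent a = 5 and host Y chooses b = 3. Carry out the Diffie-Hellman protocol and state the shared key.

Host X sends A = g^a mod q = 11^5 mod 31.
11^1 ≡ 11 (mod 31)
11^2 = (11^1)^2 ≡ 11^2 = 121 ≡ 28 (mod 31)
11^4 = (11^2)^2 ≡ 28^2 = 784 ≡ 9 (mod 31)
11^5 = 11^4 · 11^1 ≡ 9 · 11 ≡ 6 (mod 31).
So A = 6. Host Y then computes K = A^b mod q = 6^3 mod 31.
6^1 ≡ 6 (mod 31)
6^2 = (6^1)^2 ≡ 6^2 = 36 ≡ 5 (mod 31)
6^3 = 6^2 · 6^1 ≡ 5 · 6 ≡ 30 (mod 31).

30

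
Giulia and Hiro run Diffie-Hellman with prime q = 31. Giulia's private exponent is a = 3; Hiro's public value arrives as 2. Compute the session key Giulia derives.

Shared key K = 2^3 mod 31.
2^1 ≡ 2 (mod 31)
2^2 = (2^1)^2 ≡ 2^2 = 4 ≡ 4 (mod 31)
2^3 = 2^2 · 2^1 ≡ 4 · 2 ≡ 8 (mod 31).

8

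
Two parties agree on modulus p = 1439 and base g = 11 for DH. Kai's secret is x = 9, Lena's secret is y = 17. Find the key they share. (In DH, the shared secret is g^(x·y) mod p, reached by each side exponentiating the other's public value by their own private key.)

Lena sends B = g^y mod p = 11^17 mod 1439.
11^1 ≡ 11 (mod 1439)
11^2 = (11^1)^2 ≡ 11^2 = 121 ≡ 121 (mod 1439)
11^4 = (11^2)^2 ≡ 121^2 = 14641 ≡ 251 (mod 1439)
11^8 = (11^4)^2 ≡ 251^2 = 63001 ≡ 1124 (mod 1439)
11^16 = (11^8)^2 ≡ 1124^2 = 1263376 ≡ 1373 (mod 1439)
11^17 = 11^16 · 11^1 ≡ 1373 · 11 ≡ 713 (mod 1439).
So B = 713. Kai then computes K = B^x mod p = 713^9 mod 1439.
713^1 ≡ 713 (mod 1439)
713^2 = (713^1)^2 ≡ 713^2 = 508369 ≡ 402 (mod 1439)
713^4 = (713^2)^2 ≡ 402^2 = 161604 ≡ 436 (mod 1439)
713^8 = (713^4)^2 ≡ 436^2 = 190096 ≡ 148 (mod 1439)
713^9 = 713^8 · 713^1 ≡ 148 · 713 ≡ 477 (mod 1439).

477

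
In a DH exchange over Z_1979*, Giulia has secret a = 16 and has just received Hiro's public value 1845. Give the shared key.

668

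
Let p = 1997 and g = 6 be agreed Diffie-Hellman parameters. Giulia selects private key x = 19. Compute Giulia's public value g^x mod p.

Public value = 6^19 mod 1997.
6^1 ≡ 6 (mod 1997)
6^2 = (6^1)^2 ≡ 6^2 = 36 ≡ 36 (mod 1997)
6^4 = (6^2)^2 ≡ 36^2 = 1296 ≡ 1296 (mod 1997)
6^8 = (6^4)^2 ≡ 1296^2 = 1679616 ≡ 139 (mod 1997)
6^16 = (6^8)^2 ≡ 139^2 = 19321 ≡ 1348 (mod 1997)
6^19 = 6^16 · 6^2 · 6^1 ≡ 1348 · 36 · 6 ≡ 1603 (mod 1997).

1603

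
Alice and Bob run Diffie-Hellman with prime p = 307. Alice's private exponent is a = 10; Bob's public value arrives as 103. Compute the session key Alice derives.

77

Shared key K = 103^10 mod 307.
103^1 ≡ 103 (mod 307)
103^2 = (103^1)^2 ≡ 103^2 = 10609 ≡ 171 (mod 307)
103^4 = (103^2)^2 ≡ 171^2 = 29241 ≡ 76 (mod 307)
103^8 = (103^4)^2 ≡ 76^2 = 5776 ≡ 250 (mod 307)
103^10 = 103^8 · 103^2 ≡ 250 · 171 ≡ 77 (mod 307).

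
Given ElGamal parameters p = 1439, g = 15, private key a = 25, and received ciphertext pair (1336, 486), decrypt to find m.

Shared mask s = c₁^a mod p = 1336^25 mod 1439.
1336^1 ≡ 1336 (mod 1439)
1336^2 = (1336^1)^2 ≡ 1336^2 = 1784896 ≡ 536 (mod 1439)
1336^4 = (1336^2)^2 ≡ 536^2 = 287296 ≡ 935 (mod 1439)
1336^8 = (1336^4)^2 ≡ 935^2 = 874225 ≡ 752 (mod 1439)
1336^16 = (1336^8)^2 ≡ 752^2 = 565504 ≡ 1416 (mod 1439)
1336^25 = 1336^16 · 1336^8 · 1336^1 ≡ 1416 · 752 · 1336 ≡ 6 (mod 1439).
So s = 6; s⁻¹ ≡ 240 (mod 1439).
m = c₂ · s⁻¹ mod 1439 = 486 · 240 mod 1439 = 81.

81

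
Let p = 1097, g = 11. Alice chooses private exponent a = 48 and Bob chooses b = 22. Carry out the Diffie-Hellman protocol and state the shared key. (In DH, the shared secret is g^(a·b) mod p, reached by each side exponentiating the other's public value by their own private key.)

565

Alice sends A = g^a mod p = 11^48 mod 1097.
11^1 ≡ 11 (mod 1097)
11^2 = (11^1)^2 ≡ 11^2 = 121 ≡ 121 (mod 1097)
11^4 = (11^2)^2 ≡ 121^2 = 14641 ≡ 380 (mod 1097)
11^8 = (11^4)^2 ≡ 380^2 = 144400 ≡ 693 (mod 1097)
11^16 = (11^8)^2 ≡ 693^2 = 480249 ≡ 860 (mod 1097)
11^32 = (11^16)^2 ≡ 860^2 = 739600 ≡ 222 (mod 1097)
11^48 = 11^32 · 11^16 ≡ 222 · 860 ≡ 42 (mod 1097).
So A = 42. Bob then computes K = A^b mod p = 42^22 mod 1097.
42^1 ≡ 42 (mod 1097)
42^2 = (42^1)^2 ≡ 42^2 = 1764 ≡ 667 (mod 1097)
42^4 = (42^2)^2 ≡ 667^2 = 444889 ≡ 604 (mod 1097)
42^8 = (42^4)^2 ≡ 604^2 = 364816 ≡ 612 (mod 1097)
42^16 = (42^8)^2 ≡ 612^2 = 374544 ≡ 467 (mod 1097)
42^22 = 42^16 · 42^4 · 42^2 ≡ 467 · 604 · 667 ≡ 565 (mod 1097).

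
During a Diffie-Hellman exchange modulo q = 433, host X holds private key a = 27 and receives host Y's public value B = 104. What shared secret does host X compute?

254

Shared key K = 104^27 mod 433.
104^1 ≡ 104 (mod 433)
104^2 = (104^1)^2 ≡ 104^2 = 10816 ≡ 424 (mod 433)
104^4 = (104^2)^2 ≡ 424^2 = 179776 ≡ 81 (mod 433)
104^8 = (104^4)^2 ≡ 81^2 = 6561 ≡ 66 (mod 433)
104^16 = (104^8)^2 ≡ 66^2 = 4356 ≡ 26 (mod 433)
104^27 = 104^16 · 104^8 · 104^2 · 104^1 ≡ 26 · 66 · 424 · 104 ≡ 254 (mod 433).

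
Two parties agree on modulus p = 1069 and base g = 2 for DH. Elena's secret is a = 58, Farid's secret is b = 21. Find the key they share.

Farid sends B = g^b mod p = 2^21 mod 1069.
2^1 ≡ 2 (mod 1069)
2^2 = (2^1)^2 ≡ 2^2 = 4 ≡ 4 (mod 1069)
2^4 = (2^2)^2 ≡ 4^2 = 16 ≡ 16 (mod 1069)
2^8 = (2^4)^2 ≡ 16^2 = 256 ≡ 256 (mod 1069)
2^16 = (2^8)^2 ≡ 256^2 = 65536 ≡ 327 (mod 1069)
2^21 = 2^16 · 2^4 · 2^1 ≡ 327 · 16 · 2 ≡ 843 (mod 1069).
So B = 843. Elena then computes K = B^a mod p = 843^58 mod 1069.
843^1 ≡ 843 (mod 1069)
843^2 = (843^1)^2 ≡ 843^2 = 710649 ≡ 833 (mod 1069)
843^4 = (843^2)^2 ≡ 833^2 = 693889 ≡ 108 (mod 1069)
843^8 = (843^4)^2 ≡ 108^2 = 11664 ≡ 974 (mod 1069)
843^16 = (843^8)^2 ≡ 974^2 = 948676 ≡ 473 (mod 1069)
843^32 = (843^16)^2 ≡ 473^2 = 223729 ≡ 308 (mod 1069)
843^58 = 843^32 · 843^16 · 843^8 · 843^2 ≡ 308 · 473 · 974 · 833 ≡ 921 (mod 1069).

921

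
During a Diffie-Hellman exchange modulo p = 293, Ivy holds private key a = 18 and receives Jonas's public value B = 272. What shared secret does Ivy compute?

Shared key K = 272^18 mod 293.
272^1 ≡ 272 (mod 293)
272^2 = (272^1)^2 ≡ 272^2 = 73984 ≡ 148 (mod 293)
272^4 = (272^2)^2 ≡ 148^2 = 21904 ≡ 222 (mod 293)
272^8 = (272^4)^2 ≡ 222^2 = 49284 ≡ 60 (mod 293)
272^16 = (272^8)^2 ≡ 60^2 = 3600 ≡ 84 (mod 293)
272^18 = 272^16 · 272^2 ≡ 84 · 148 ≡ 126 (mod 293).

126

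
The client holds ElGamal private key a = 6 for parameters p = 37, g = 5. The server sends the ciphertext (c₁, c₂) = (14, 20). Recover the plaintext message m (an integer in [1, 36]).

Shared mask s = c₁^a mod p = 14^6 mod 37.
14^1 ≡ 14 (mod 37)
14^2 = (14^1)^2 ≡ 14^2 = 196 ≡ 11 (mod 37)
14^4 = (14^2)^2 ≡ 11^2 = 121 ≡ 10 (mod 37)
14^6 = 14^4 · 14^2 ≡ 10 · 11 ≡ 36 (mod 37).
So s = 36; s⁻¹ ≡ 36 (mod 37).
m = c₂ · s⁻¹ mod 37 = 20 · 36 mod 37 = 17.

17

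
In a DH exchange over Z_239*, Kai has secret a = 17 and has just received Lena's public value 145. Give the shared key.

Shared key K = 145^17 mod 239.
145^1 ≡ 145 (mod 239)
145^2 = (145^1)^2 ≡ 145^2 = 21025 ≡ 232 (mod 239)
145^4 = (145^2)^2 ≡ 232^2 = 53824 ≡ 49 (mod 239)
145^8 = (145^4)^2 ≡ 49^2 = 2401 ≡ 11 (mod 239)
145^16 = (145^8)^2 ≡ 11^2 = 121 ≡ 121 (mod 239)
145^17 = 145^16 · 145^1 ≡ 121 · 145 ≡ 98 (mod 239).

98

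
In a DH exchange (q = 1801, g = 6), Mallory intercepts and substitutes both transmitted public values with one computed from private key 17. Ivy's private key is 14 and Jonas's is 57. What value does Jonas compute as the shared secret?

1134

Jonas receives Mallory's public value M = 6^17 mod 1801 instead of the honest one.
6^1 ≡ 6 (mod 1801)
6^2 = (6^1)^2 ≡ 6^2 = 36 ≡ 36 (mod 1801)
6^4 = (6^2)^2 ≡ 36^2 = 1296 ≡ 1296 (mod 1801)
6^8 = (6^4)^2 ≡ 1296^2 = 1679616 ≡ 1084 (mod 1801)
6^16 = (6^8)^2 ≡ 1084^2 = 1175056 ≡ 804 (mod 1801)
6^17 = 6^16 · 6^1 ≡ 804 · 6 ≡ 1222 (mod 1801).
So M = 1222. Jonas computes K = M^57 mod 1801.
1222^1 ≡ 1222 (mod 1801)
1222^2 = (1222^1)^2 ≡ 1222^2 = 1493284 ≡ 255 (mod 1801)
1222^4 = (1222^2)^2 ≡ 255^2 = 65025 ≡ 189 (mod 1801)
1222^8 = (1222^4)^2 ≡ 189^2 = 35721 ≡ 1502 (mod 1801)
1222^16 = (1222^8)^2 ≡ 1502^2 = 2256004 ≡ 1152 (mod 1801)
1222^32 = (1222^16)^2 ≡ 1152^2 = 1327104 ≡ 1568 (mod 1801)
1222^57 = 1222^32 · 1222^16 · 1222^8 · 1222^1 ≡ 1568 · 1152 · 1502 · 1222 ≡ 1134 (mod 1801).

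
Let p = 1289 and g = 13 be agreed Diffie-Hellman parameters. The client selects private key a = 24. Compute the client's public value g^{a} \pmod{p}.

1264

Public value = 13^{24} \pmod{1289}.
13^1 ≡ 13 (mod 1289)
13^2 = (13^1)^2 ≡ 13^2 = 169 ≡ 169 (mod 1289)
13^4 = (13^2)^2 ≡ 169^2 = 28561 ≡ 203 (mod 1289)
13^8 = (13^4)^2 ≡ 203^2 = 41209 ≡ 1250 (mod 1289)
13^16 = (13^8)^2 ≡ 1250^2 = 1562500 ≡ 232 (mod 1289)
13^24 = 13^16 · 13^8 ≡ 232 · 1250 ≡ 1264 (mod 1289).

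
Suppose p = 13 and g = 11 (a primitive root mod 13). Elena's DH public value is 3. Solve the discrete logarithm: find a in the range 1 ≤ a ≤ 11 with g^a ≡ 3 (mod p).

Try successive powers of 11 modulo 13:
11^1 ≡ 11
11^2 ≡ 4
11^3 ≡ 5
11^4 ≡ 3
Found: a = 4.

4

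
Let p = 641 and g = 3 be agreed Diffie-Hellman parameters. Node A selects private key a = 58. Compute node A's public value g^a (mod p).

Public value = 3^58 (mod 641).
3^1 ≡ 3 (mod 641)
3^2 = (3^1)^2 ≡ 3^2 = 9 ≡ 9 (mod 641)
3^4 = (3^2)^2 ≡ 9^2 = 81 ≡ 81 (mod 641)
3^8 = (3^4)^2 ≡ 81^2 = 6561 ≡ 151 (mod 641)
3^16 = (3^8)^2 ≡ 151^2 = 22801 ≡ 366 (mod 641)
3^32 = (3^16)^2 ≡ 366^2 = 133956 ≡ 628 (mod 641)
3^58 = 3^32 · 3^16 · 3^8 · 3^2 ≡ 628 · 366 · 151 · 9 ≡ 286 (mod 641).

286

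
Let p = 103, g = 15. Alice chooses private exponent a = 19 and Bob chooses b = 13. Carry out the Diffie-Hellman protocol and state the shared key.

Alice sends A = g^a mod p = 15^19 mod 103.
15^1 ≡ 15 (mod 103)
15^2 = (15^1)^2 ≡ 15^2 = 225 ≡ 19 (mod 103)
15^4 = (15^2)^2 ≡ 19^2 = 361 ≡ 52 (mod 103)
15^8 = (15^4)^2 ≡ 52^2 = 2704 ≡ 26 (mod 103)
15^16 = (15^8)^2 ≡ 26^2 = 676 ≡ 58 (mod 103)
15^19 = 15^16 · 15^2 · 15^1 ≡ 58 · 19 · 15 ≡ 50 (mod 103).
So A = 50. Bob then computes K = A^b mod p = 50^13 mod 103.
50^1 ≡ 50 (mod 103)
50^2 = (50^1)^2 ≡ 50^2 = 2500 ≡ 28 (mod 103)
50^4 = (50^2)^2 ≡ 28^2 = 784 ≡ 63 (mod 103)
50^8 = (50^4)^2 ≡ 63^2 = 3969 ≡ 55 (mod 103)
50^13 = 50^8 · 50^4 · 50^1 ≡ 55 · 63 · 50 ≡ 4 (mod 103).

4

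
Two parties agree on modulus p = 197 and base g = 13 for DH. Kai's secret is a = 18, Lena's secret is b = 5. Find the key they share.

Kai sends A = g^a mod p = 13^18 mod 197.
13^1 ≡ 13 (mod 197)
13^2 = (13^1)^2 ≡ 13^2 = 169 ≡ 169 (mod 197)
13^4 = (13^2)^2 ≡ 169^2 = 28561 ≡ 193 (mod 197)
13^8 = (13^4)^2 ≡ 193^2 = 37249 ≡ 16 (mod 197)
13^16 = (13^8)^2 ≡ 16^2 = 256 ≡ 59 (mod 197)
13^18 = 13^16 · 13^2 ≡ 59 · 169 ≡ 121 (mod 197).
So A = 121. Lena then computes K = A^b mod p = 121^5 mod 197.
121^1 ≡ 121 (mod 197)
121^2 = (121^1)^2 ≡ 121^2 = 14641 ≡ 63 (mod 197)
121^4 = (121^2)^2 ≡ 63^2 = 3969 ≡ 29 (mod 197)
121^5 = 121^4 · 121^1 ≡ 29 · 121 ≡ 160 (mod 197).

160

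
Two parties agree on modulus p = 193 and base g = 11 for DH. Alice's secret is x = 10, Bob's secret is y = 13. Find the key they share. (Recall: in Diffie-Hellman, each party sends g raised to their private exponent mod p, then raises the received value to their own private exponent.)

121

Alice sends A = g^x mod p = 11^10 mod 193.
11^1 ≡ 11 (mod 193)
11^2 = (11^1)^2 ≡ 11^2 = 121 ≡ 121 (mod 193)
11^4 = (11^2)^2 ≡ 121^2 = 14641 ≡ 166 (mod 193)
11^8 = (11^4)^2 ≡ 166^2 = 27556 ≡ 150 (mod 193)
11^10 = 11^8 · 11^2 ≡ 150 · 121 ≡ 8 (mod 193).
So A = 8. Bob then computes K = A^y mod p = 8^13 mod 193.
8^1 ≡ 8 (mod 193)
8^2 = (8^1)^2 ≡ 8^2 = 64 ≡ 64 (mod 193)
8^4 = (8^2)^2 ≡ 64^2 = 4096 ≡ 43 (mod 193)
8^8 = (8^4)^2 ≡ 43^2 = 1849 ≡ 112 (mod 193)
8^13 = 8^8 · 8^4 · 8^1 ≡ 112 · 43 · 8 ≡ 121 (mod 193).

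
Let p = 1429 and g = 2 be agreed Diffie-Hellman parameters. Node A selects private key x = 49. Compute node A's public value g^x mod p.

1301

Public value = 2^49 mod 1429.
2^1 ≡ 2 (mod 1429)
2^2 = (2^1)^2 ≡ 2^2 = 4 ≡ 4 (mod 1429)
2^4 = (2^2)^2 ≡ 4^2 = 16 ≡ 16 (mod 1429)
2^8 = (2^4)^2 ≡ 16^2 = 256 ≡ 256 (mod 1429)
2^16 = (2^8)^2 ≡ 256^2 = 65536 ≡ 1231 (mod 1429)
2^32 = (2^16)^2 ≡ 1231^2 = 1515361 ≡ 621 (mod 1429)
2^49 = 2^32 · 2^16 · 2^1 ≡ 621 · 1231 · 2 ≡ 1301 (mod 1429).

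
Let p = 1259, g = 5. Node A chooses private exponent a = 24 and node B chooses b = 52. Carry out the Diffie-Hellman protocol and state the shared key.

618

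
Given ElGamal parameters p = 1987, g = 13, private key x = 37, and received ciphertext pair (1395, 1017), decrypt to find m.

1356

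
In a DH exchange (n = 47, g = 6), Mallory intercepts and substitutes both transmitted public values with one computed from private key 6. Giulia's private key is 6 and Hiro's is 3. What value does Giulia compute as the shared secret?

34

Giulia receives Mallory's public value M = 6^6 mod 47 instead of the honest one.
6^1 ≡ 6 (mod 47)
6^2 = (6^1)^2 ≡ 6^2 = 36 ≡ 36 (mod 47)
6^4 = (6^2)^2 ≡ 36^2 = 1296 ≡ 27 (mod 47)
6^6 = 6^4 · 6^2 ≡ 27 · 36 ≡ 32 (mod 47).
So M = 32. Giulia computes K = M^6 mod 47.
32^1 ≡ 32 (mod 47)
32^2 = (32^1)^2 ≡ 32^2 = 1024 ≡ 37 (mod 47)
32^4 = (32^2)^2 ≡ 37^2 = 1369 ≡ 6 (mod 47)
32^6 = 32^4 · 32^2 ≡ 6 · 37 ≡ 34 (mod 47).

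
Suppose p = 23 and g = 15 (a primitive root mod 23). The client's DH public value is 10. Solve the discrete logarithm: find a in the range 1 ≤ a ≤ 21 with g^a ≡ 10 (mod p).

17

Try successive powers of 15 modulo 23:
15^1 ≡ 15
15^2 ≡ 18
15^3 ≡ 17
15^4 ≡ 2
15^5 ≡ 7
15^6 ≡ 13
15^7 ≡ 11
15^8 ≡ 4
15^9 ≡ 14
15^10 ≡ 3
15^11 ≡ 22
15^12 ≡ 8
15^13 ≡ 5
15^14 ≡ 6
15^15 ≡ 21
15^16 ≡ 16
15^17 ≡ 10
Found: a = 17.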